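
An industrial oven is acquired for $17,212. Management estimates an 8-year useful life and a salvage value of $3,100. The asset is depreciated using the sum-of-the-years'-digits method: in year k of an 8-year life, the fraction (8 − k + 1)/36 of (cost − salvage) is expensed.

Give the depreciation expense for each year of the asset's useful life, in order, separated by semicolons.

$3,136; $2,744; $2,352; $1,960; $1,568; $1,176; $784; $392

Depreciable base = $17,212 − $3,100 = $14,112.
Sum of the years' digits = 8+7+6+5+4+3+2+1 = 36.
Year 1: $14,112 × 8/36 = $3,136. Book value $14,076.
Year 2: $14,112 × 7/36 = $2,744. Book value $11,332.
Year 3: $14,112 × 6/36 = $2,352. Book value $8,980.
Year 4: $14,112 × 5/36 = $1,960. Book value $7,020.
Year 5: $14,112 × 4/36 = $1,568. Book value $5,452.
Year 6: $14,112 × 3/36 = $1,176. Book value $4,276.
Year 7: $14,112 × 2/36 = $784. Book value $3,492.
Year 8: $14,112 × 1/36 = $392. Book value $3,100.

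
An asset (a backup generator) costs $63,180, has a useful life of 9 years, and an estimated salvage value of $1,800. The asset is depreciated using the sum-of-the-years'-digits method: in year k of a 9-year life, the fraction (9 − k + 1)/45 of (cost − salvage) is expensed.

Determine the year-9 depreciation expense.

$1,364

Depreciable base = $63,180 − $1,800 = $61,380.
Sum of the years' digits = 9+8+7+6+5+4+3+2+1 = 45.
Year 1: $61,380 × 9/45 = $12,276. Book value $50,904.
Year 2: $61,380 × 8/45 = $10,912. Book value $39,992.
Year 3: $61,380 × 7/45 = $9,548. Book value $30,444.
Year 4: $61,380 × 6/45 = $8,184. Book value $22,260.
Year 5: $61,380 × 5/45 = $6,820. Book value $15,440.
Year 6: $61,380 × 4/45 = $5,456. Book value $9,984.
Year 7: $61,380 × 3/45 = $4,092. Book value $5,892.
Year 8: $61,380 × 2/45 = $2,728. Book value $3,164.
Year 9: $61,380 × 1/45 = $1,364. Book value $1,800.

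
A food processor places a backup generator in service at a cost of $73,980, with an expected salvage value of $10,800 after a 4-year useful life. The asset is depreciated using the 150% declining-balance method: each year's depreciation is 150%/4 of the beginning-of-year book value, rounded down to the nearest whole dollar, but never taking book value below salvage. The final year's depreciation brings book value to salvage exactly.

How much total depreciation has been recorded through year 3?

$55,918

Depreciable base = $73,980 − $10,800 = $63,180.
Year 1: ⌊$73,980 × 150%/4⌋ = $27,742. Book value $46,238.
Year 2: ⌊$46,238 × 150%/4⌋ = $17,339. Book value $28,899.
Year 3: ⌊$28,899 × 150%/4⌋ = $10,837. Book value $18,062.
Accumulated through year 3 = $73,980 − $18,062 = $55,918.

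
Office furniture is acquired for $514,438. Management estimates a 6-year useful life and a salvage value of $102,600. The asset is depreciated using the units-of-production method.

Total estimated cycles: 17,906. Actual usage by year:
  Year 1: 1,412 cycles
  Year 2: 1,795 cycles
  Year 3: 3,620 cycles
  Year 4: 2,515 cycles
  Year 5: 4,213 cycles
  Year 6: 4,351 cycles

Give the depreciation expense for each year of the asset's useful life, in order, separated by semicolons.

$32,476; $41,285; $83,260; $57,845; $96,899; $100,073

Depreciable base = $514,438 − $102,600 = $411,838.
Rate = $411,838 / 17,906 cycles = $23 per cycle.
Year 1: 1,412 × $23 = $32,476. Book value $481,962.
Year 2: 1,795 × $23 = $41,285. Book value $440,677.
Year 3: 3,620 × $23 = $83,260. Book value $357,417.
Year 4: 2,515 × $23 = $57,845. Book value $299,572.
Year 5: 4,213 × $23 = $96,899. Book value $202,673.
Year 6: 4,351 × $23 = $100,073. Book value $102,600.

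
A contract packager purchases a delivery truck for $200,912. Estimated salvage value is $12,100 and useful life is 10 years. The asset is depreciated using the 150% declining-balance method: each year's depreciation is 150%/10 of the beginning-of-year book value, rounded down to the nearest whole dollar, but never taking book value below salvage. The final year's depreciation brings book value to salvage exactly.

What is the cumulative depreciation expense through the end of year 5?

Depreciable base = $200,912 − $12,100 = $188,812.
Year 1: ⌊$200,912 × 150%/10⌋ = $30,136. Book value $170,776.
Year 2: ⌊$170,776 × 150%/10⌋ = $25,616. Book value $145,160.
Year 3: ⌊$145,160 × 150%/10⌋ = $21,774. Book value $123,386.
Year 4: ⌊$123,386 × 150%/10⌋ = $18,507. Book value $104,879.
Year 5: ⌊$104,879 × 150%/10⌋ = $15,731. Book value $89,148.
Accumulated through year 5 = $200,912 − $89,148 = $111,764.

$111,764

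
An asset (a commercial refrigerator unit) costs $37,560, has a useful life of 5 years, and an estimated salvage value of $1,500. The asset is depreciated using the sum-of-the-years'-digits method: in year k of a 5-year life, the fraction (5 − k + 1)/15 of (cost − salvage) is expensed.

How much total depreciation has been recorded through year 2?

Depreciable base = $37,560 − $1,500 = $36,060.
Sum of the years' digits = 5+4+3+2+1 = 15.
Year 1: $36,060 × 5/15 = $12,020. Book value $25,540.
Year 2: $36,060 × 4/15 = $9,616. Book value $15,924.
Accumulated through year 2 = $37,560 − $15,924 = $21,636.

$21,636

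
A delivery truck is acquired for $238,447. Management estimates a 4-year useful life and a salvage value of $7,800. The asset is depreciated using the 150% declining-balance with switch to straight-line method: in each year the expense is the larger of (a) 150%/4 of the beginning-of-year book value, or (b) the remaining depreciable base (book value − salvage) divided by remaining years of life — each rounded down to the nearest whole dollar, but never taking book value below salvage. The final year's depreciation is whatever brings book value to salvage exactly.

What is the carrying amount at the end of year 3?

Depreciable base = $238,447 − $7,800 = $230,647.
Year 1: DB = ⌊$238,447 × 150%/4⌋ = $89,417; SL = ⌊$230,647/4⌋ = $57,661 → take DB $89,417. Book value $149,030.
Year 2: DB = ⌊$149,030 × 150%/4⌋ = $55,886; SL = ⌊$141,230/3⌋ = $47,076 → take DB $55,886. Book value $93,144.
Year 3: DB = ⌊$93,144 × 150%/4⌋ = $34,929; SL = ⌊$85,344/2⌋ = $42,672 → take SL $42,672. Book value $50,472.

$50,472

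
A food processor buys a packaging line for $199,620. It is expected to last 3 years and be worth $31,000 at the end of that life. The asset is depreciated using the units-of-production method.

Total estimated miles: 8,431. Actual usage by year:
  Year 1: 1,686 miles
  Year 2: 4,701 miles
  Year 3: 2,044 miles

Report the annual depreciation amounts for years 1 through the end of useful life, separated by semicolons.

Depreciable base = $199,620 − $31,000 = $168,620.
Rate = $168,620 / 8,431 miles = $20 per mile.
Year 1: 1,686 × $20 = $33,720. Book value $165,900.
Year 2: 4,701 × $20 = $94,020. Book value $71,880.
Year 3: 2,044 × $20 = $40,880. Book value $31,000.

$33,720; $94,020; $40,880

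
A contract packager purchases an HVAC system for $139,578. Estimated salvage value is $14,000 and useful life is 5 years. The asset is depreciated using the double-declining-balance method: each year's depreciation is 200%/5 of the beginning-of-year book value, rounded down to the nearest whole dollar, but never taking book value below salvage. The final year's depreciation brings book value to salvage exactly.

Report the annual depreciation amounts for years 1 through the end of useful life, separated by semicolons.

Depreciable base = $139,578 − $14,000 = $125,578.
Year 1: ⌊$139,578 × 200%/5⌋ = $55,831. Book value $83,747.
Year 2: ⌊$83,747 × 200%/5⌋ = $33,498. Book value $50,249.
Year 3: ⌊$50,249 × 200%/5⌋ = $20,099. Book value $30,150.
Year 4: ⌊$30,150 × 200%/5⌋ = $12,060. Book value $18,090.
Year 5 (final): $18,090 − $14,000 = $4,090. Book value $14,000.

$55,831; $33,498; $20,099; $12,060; $4,090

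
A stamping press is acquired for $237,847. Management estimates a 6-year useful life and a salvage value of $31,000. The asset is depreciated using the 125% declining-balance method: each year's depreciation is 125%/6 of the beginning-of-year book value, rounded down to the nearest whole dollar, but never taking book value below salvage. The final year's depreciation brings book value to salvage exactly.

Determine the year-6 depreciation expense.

Depreciable base = $237,847 − $31,000 = $206,847.
Year 1: ⌊$237,847 × 125%/6⌋ = $49,551. Book value $188,296.
Year 2: ⌊$188,296 × 125%/6⌋ = $39,228. Book value $149,068.
Year 3: ⌊$149,068 × 125%/6⌋ = $31,055. Book value $118,013.
Year 4: ⌊$118,013 × 125%/6⌋ = $24,586. Book value $93,427.
Year 5: ⌊$93,427 × 125%/6⌋ = $19,463. Book value $73,964.
Year 6 (final): $73,964 − $31,000 = $42,964. Book value $31,000.

$42,964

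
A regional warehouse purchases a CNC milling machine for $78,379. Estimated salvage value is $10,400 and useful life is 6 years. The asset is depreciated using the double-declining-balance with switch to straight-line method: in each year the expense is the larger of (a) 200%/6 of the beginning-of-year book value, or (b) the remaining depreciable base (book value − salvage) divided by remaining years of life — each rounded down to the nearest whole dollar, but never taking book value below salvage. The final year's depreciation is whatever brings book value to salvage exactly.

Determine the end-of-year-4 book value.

$15,483

Depreciable base = $78,379 − $10,400 = $67,979.
Year 1: DB = ⌊$78,379 × 200%/6⌋ = $26,126; SL = ⌊$67,979/6⌋ = $11,329 → take DB $26,126. Book value $52,253.
Year 2: DB = ⌊$52,253 × 200%/6⌋ = $17,417; SL = ⌊$41,853/5⌋ = $8,370 → take DB $17,417. Book value $34,836.
Year 3: DB = ⌊$34,836 × 200%/6⌋ = $11,612; SL = ⌊$24,436/4⌋ = $6,109 → take DB $11,612. Book value $23,224.
Year 4: DB = ⌊$23,224 × 200%/6⌋ = $7,741; SL = ⌊$12,824/3⌋ = $4,274 → take DB $7,741. Book value $15,483.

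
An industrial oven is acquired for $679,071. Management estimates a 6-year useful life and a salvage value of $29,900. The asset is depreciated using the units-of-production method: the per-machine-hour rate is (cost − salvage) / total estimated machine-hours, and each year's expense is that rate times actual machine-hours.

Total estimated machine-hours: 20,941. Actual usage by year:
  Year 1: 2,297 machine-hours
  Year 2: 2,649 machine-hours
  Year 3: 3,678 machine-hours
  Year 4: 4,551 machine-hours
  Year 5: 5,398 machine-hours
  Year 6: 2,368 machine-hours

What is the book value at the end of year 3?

$411,727

Depreciable base = $679,071 − $29,900 = $649,171.
Rate = $649,171 / 20,941 machine-hours = $31 per machine-hour.
Year 1: 2,297 × $31 = $71,207. Book value $607,864.
Year 2: 2,649 × $31 = $82,119. Book value $525,745.
Year 3: 3,678 × $31 = $114,018. Book value $411,727.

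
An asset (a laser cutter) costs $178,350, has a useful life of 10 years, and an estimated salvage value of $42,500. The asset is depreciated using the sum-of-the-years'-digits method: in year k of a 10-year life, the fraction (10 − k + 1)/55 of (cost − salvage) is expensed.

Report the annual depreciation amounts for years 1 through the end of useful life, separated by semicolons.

Depreciable base = $178,350 − $42,500 = $135,850.
Sum of the years' digits = 10+9+8+7+6+5+4+3+2+1 = 55.
Year 1: $135,850 × 10/55 = $24,700. Book value $153,650.
Year 2: $135,850 × 9/55 = $22,230. Book value $131,420.
Year 3: $135,850 × 8/55 = $19,760. Book value $111,660.
Year 4: $135,850 × 7/55 = $17,290. Book value $94,370.
Year 5: $135,850 × 6/55 = $14,820. Book value $79,550.
Year 6: $135,850 × 5/55 = $12,350. Book value $67,200.
Year 7: $135,850 × 4/55 = $9,880. Book value $57,320.
Year 8: $135,850 × 3/55 = $7,410. Book value $49,910.
Year 9: $135,850 × 2/55 = $4,940. Book value $44,970.
Year 10: $135,850 × 1/55 = $2,470. Book value $42,500.

$24,700; $22,230; $19,760; $17,290; $14,820; $12,350; $9,880; $7,410; $4,940; $2,470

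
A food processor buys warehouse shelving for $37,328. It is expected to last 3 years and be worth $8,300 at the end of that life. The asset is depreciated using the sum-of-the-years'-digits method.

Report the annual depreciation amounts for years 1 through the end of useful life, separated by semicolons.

Depreciable base = $37,328 − $8,300 = $29,028.
Sum of the years' digits = 3+2+1 = 6.
Year 1: $29,028 × 3/6 = $14,514. Book value $22,814.
Year 2: $29,028 × 2/6 = $9,676. Book value $13,138.
Year 3: $29,028 × 1/6 = $4,838. Book value $8,300.

$14,514; $9,676; $4,838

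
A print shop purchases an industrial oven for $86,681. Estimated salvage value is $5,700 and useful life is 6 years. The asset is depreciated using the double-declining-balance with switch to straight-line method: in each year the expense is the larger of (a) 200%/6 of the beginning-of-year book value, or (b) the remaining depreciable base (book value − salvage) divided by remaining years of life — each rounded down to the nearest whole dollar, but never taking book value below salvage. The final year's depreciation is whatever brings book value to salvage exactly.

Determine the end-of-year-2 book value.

Depreciable base = $86,681 − $5,700 = $80,981.
Year 1: DB = ⌊$86,681 × 200%/6⌋ = $28,893; SL = ⌊$80,981/6⌋ = $13,496 → take DB $28,893. Book value $57,788.
Year 2: DB = ⌊$57,788 × 200%/6⌋ = $19,262; SL = ⌊$52,088/5⌋ = $10,417 → take DB $19,262. Book value $38,526.

$38,526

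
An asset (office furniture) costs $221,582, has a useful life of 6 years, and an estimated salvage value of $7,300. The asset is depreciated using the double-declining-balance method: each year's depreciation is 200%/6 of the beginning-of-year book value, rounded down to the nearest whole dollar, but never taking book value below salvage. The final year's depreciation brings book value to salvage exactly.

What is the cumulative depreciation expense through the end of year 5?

$192,402

Depreciable base = $221,582 − $7,300 = $214,282.
Year 1: ⌊$221,582 × 200%/6⌋ = $73,860. Book value $147,722.
Year 2: ⌊$147,722 × 200%/6⌋ = $49,240. Book value $98,482.
Year 3: ⌊$98,482 × 200%/6⌋ = $32,827. Book value $65,655.
Year 4: ⌊$65,655 × 200%/6⌋ = $21,885. Book value $43,770.
Year 5: ⌊$43,770 × 200%/6⌋ = $14,590. Book value $29,180.
Accumulated through year 5 = $221,582 − $29,180 = $192,402.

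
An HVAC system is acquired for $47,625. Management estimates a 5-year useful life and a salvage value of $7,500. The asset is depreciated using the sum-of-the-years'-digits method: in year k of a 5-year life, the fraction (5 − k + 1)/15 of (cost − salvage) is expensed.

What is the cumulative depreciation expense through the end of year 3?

$32,100

Depreciable base = $47,625 − $7,500 = $40,125.
Sum of the years' digits = 5+4+3+2+1 = 15.
Year 1: $40,125 × 5/15 = $13,375. Book value $34,250.
Year 2: $40,125 × 4/15 = $10,700. Book value $23,550.
Year 3: $40,125 × 3/15 = $8,025. Book value $15,525.
Accumulated through year 3 = $47,625 − $15,525 = $32,100.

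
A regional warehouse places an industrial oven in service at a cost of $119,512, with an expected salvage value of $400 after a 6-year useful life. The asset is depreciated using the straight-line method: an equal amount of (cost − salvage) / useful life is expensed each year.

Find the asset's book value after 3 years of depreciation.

Depreciable base = $119,512 − $400 = $119,112.
Annual expense = $119,112 / 6 = $19,852.
End of year 1: book value $99,660.
End of year 2: book value $79,808.
End of year 3: book value $59,956.

$59,956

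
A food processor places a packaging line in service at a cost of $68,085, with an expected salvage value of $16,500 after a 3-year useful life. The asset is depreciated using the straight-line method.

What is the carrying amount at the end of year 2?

Depreciable base = $68,085 − $16,500 = $51,585.
Annual expense = $51,585 / 3 = $17,195.
End of year 1: book value $50,890.
End of year 2: book value $33,695.

$33,695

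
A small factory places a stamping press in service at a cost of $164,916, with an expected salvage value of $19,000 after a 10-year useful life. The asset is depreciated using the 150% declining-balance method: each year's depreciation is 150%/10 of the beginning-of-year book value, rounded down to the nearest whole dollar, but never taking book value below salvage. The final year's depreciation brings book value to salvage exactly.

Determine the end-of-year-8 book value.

Depreciable base = $164,916 − $19,000 = $145,916.
Year 1: ⌊$164,916 × 150%/10⌋ = $24,737. Book value $140,179.
Year 2: ⌊$140,179 × 150%/10⌋ = $21,026. Book value $119,153.
Year 3: ⌊$119,153 × 150%/10⌋ = $17,872. Book value $101,281.
Year 4: ⌊$101,281 × 150%/10⌋ = $15,192. Book value $86,089.
Year 5: ⌊$86,089 × 150%/10⌋ = $12,913. Book value $73,176.
Year 6: ⌊$73,176 × 150%/10⌋ = $10,976. Book value $62,200.
Year 7: ⌊$62,200 × 150%/10⌋ = $9,330. Book value $52,870.
Year 8: ⌊$52,870 × 150%/10⌋ = $7,930. Book value $44,940.

$44,940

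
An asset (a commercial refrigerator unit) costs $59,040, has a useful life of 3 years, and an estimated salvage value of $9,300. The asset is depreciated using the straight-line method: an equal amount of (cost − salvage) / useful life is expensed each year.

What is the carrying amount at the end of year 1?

$42,460

Depreciable base = $59,040 − $9,300 = $49,740.
Annual expense = $49,740 / 3 = $16,580.
End of year 1: book value $42,460.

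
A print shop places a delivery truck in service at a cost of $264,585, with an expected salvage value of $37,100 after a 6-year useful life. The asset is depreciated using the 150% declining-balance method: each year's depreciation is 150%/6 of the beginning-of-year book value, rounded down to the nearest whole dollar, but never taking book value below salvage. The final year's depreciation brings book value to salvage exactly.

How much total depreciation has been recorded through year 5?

$201,796

Depreciable base = $264,585 − $37,100 = $227,485.
Year 1: ⌊$264,585 × 150%/6⌋ = $66,146. Book value $198,439.
Year 2: ⌊$198,439 × 150%/6⌋ = $49,609. Book value $148,830.
Year 3: ⌊$148,830 × 150%/6⌋ = $37,207. Book value $111,623.
Year 4: ⌊$111,623 × 150%/6⌋ = $27,905. Book value $83,718.
Year 5: ⌊$83,718 × 150%/6⌋ = $20,929. Book value $62,789.
Accumulated through year 5 = $264,585 − $62,789 = $201,796.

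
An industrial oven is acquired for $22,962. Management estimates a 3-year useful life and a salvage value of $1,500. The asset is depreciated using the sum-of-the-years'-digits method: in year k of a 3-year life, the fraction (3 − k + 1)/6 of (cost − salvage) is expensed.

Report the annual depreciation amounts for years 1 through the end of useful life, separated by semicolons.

Depreciable base = $22,962 − $1,500 = $21,462.
Sum of the years' digits = 3+2+1 = 6.
Year 1: $21,462 × 3/6 = $10,731. Book value $12,231.
Year 2: $21,462 × 2/6 = $7,154. Book value $5,077.
Year 3: $21,462 × 1/6 = $3,577. Book value $1,500.

$10,731; $7,154; $3,577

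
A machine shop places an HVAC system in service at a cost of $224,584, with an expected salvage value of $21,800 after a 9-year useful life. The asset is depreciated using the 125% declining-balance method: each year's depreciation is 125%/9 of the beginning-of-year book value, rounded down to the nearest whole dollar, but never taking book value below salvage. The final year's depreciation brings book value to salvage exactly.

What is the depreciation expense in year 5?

$17,150

Depreciable base = $224,584 − $21,800 = $202,784.
Year 1: ⌊$224,584 × 125%/9⌋ = $31,192. Book value $193,392.
Year 2: ⌊$193,392 × 125%/9⌋ = $26,860. Book value $166,532.
Year 3: ⌊$166,532 × 125%/9⌋ = $23,129. Book value $143,403.
Year 4: ⌊$143,403 × 125%/9⌋ = $19,917. Book value $123,486.
Year 5: ⌊$123,486 × 125%/9⌋ = $17,150. Book value $106,336.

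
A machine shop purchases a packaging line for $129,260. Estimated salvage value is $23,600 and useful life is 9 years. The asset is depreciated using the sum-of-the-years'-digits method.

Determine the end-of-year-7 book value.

Depreciable base = $129,260 − $23,600 = $105,660.
Sum of the years' digits = 9+8+7+6+5+4+3+2+1 = 45.
Year 1: $105,660 × 9/45 = $21,132. Book value $108,128.
Year 2: $105,660 × 8/45 = $18,784. Book value $89,344.
Year 3: $105,660 × 7/45 = $16,436. Book value $72,908.
Year 4: $105,660 × 6/45 = $14,088. Book value $58,820.
Year 5: $105,660 × 5/45 = $11,740. Book value $47,080.
Year 6: $105,660 × 4/45 = $9,392. Book value $37,688.
Year 7: $105,660 × 3/45 = $7,044. Book value $30,644.

$30,644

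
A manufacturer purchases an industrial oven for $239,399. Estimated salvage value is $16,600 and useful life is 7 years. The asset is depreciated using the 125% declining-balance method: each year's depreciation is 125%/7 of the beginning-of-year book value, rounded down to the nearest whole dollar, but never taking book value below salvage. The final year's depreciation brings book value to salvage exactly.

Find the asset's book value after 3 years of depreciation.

$132,689

Depreciable base = $239,399 − $16,600 = $222,799.
Year 1: ⌊$239,399 × 125%/7⌋ = $42,749. Book value $196,650.
Year 2: ⌊$196,650 × 125%/7⌋ = $35,116. Book value $161,534.
Year 3: ⌊$161,534 × 125%/7⌋ = $28,845. Book value $132,689.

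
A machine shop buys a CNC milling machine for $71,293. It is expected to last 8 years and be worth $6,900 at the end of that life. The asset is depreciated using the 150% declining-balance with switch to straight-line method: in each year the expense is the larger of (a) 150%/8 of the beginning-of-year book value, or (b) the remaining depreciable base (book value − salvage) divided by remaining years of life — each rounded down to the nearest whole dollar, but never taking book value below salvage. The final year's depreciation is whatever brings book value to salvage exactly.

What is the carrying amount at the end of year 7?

Depreciable base = $71,293 − $6,900 = $64,393.
Year 1: DB = ⌊$71,293 × 150%/8⌋ = $13,367; SL = ⌊$64,393/8⌋ = $8,049 → take DB $13,367. Book value $57,926.
Year 2: DB = ⌊$57,926 × 150%/8⌋ = $10,861; SL = ⌊$51,026/7⌋ = $7,289 → take DB $10,861. Book value $47,065.
Year 3: DB = ⌊$47,065 × 150%/8⌋ = $8,824; SL = ⌊$40,165/6⌋ = $6,694 → take DB $8,824. Book value $38,241.
Year 4: DB = ⌊$38,241 × 150%/8⌋ = $7,170; SL = ⌊$31,341/5⌋ = $6,268 → take DB $7,170. Book value $31,071.
Year 5: DB = ⌊$31,071 × 150%/8⌋ = $5,825; SL = ⌊$24,171/4⌋ = $6,042 → take SL $6,042. Book value $25,029.
Year 6: DB = ⌊$25,029 × 150%/8⌋ = $4,692; SL = ⌊$18,129/3⌋ = $6,043 → take SL $6,043. Book value $18,986.
Year 7: DB = ⌊$18,986 × 150%/8⌋ = $3,559; SL = ⌊$12,086/2⌋ = $6,043 → take SL $6,043. Book value $12,943.

$12,943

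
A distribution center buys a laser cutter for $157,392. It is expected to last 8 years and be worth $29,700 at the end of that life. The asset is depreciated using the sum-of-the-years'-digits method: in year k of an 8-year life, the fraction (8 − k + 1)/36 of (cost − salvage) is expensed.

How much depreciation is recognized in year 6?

$10,641

Depreciable base = $157,392 − $29,700 = $127,692.
Sum of the years' digits = 8+7+6+5+4+3+2+1 = 36.
Year 1: $127,692 × 8/36 = $28,376. Book value $129,016.
Year 2: $127,692 × 7/36 = $24,829. Book value $104,187.
Year 3: $127,692 × 6/36 = $21,282. Book value $82,905.
Year 4: $127,692 × 5/36 = $17,735. Book value $65,170.
Year 5: $127,692 × 4/36 = $14,188. Book value $50,982.
Year 6: $127,692 × 3/36 = $10,641. Book value $40,341.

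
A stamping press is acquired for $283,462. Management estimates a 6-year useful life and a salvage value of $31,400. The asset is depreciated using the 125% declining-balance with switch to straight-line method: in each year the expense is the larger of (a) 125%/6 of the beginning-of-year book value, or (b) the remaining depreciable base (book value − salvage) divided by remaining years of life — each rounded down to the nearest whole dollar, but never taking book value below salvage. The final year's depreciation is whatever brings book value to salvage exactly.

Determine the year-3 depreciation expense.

$37,011

Depreciable base = $283,462 − $31,400 = $252,062.
Year 1: DB = ⌊$283,462 × 125%/6⌋ = $59,054; SL = ⌊$252,062/6⌋ = $42,010 → take DB $59,054. Book value $224,408.
Year 2: DB = ⌊$224,408 × 125%/6⌋ = $46,751; SL = ⌊$193,008/5⌋ = $38,601 → take DB $46,751. Book value $177,657.
Year 3: DB = ⌊$177,657 × 125%/6⌋ = $37,011; SL = ⌊$146,257/4⌋ = $36,564 → take DB $37,011. Book value $140,646.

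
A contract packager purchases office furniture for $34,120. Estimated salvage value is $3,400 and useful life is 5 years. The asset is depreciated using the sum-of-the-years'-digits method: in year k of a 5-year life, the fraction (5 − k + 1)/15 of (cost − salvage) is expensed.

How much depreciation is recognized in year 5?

$2,048

Depreciable base = $34,120 − $3,400 = $30,720.
Sum of the years' digits = 5+4+3+2+1 = 15.
Year 1: $30,720 × 5/15 = $10,240. Book value $23,880.
Year 2: $30,720 × 4/15 = $8,192. Book value $15,688.
Year 3: $30,720 × 3/15 = $6,144. Book value $9,544.
Year 4: $30,720 × 2/15 = $4,096. Book value $5,448.
Year 5: $30,720 × 1/15 = $2,048. Book value $3,400.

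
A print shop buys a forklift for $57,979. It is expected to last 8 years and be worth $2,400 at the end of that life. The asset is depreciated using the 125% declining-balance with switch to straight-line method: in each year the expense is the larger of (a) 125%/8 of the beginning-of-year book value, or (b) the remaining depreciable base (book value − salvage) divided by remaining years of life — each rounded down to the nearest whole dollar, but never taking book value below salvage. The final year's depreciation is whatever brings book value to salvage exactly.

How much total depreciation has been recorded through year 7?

$49,099

Depreciable base = $57,979 − $2,400 = $55,579.
Year 1: DB = ⌊$57,979 × 125%/8⌋ = $9,059; SL = ⌊$55,579/8⌋ = $6,947 → take DB $9,059. Book value $48,920.
Year 2: DB = ⌊$48,920 × 125%/8⌋ = $7,643; SL = ⌊$46,520/7⌋ = $6,645 → take DB $7,643. Book value $41,277.
Year 3: DB = ⌊$41,277 × 125%/8⌋ = $6,449; SL = ⌊$38,877/6⌋ = $6,479 → take SL $6,479. Book value $34,798.
Year 4: DB = ⌊$34,798 × 125%/8⌋ = $5,437; SL = ⌊$32,398/5⌋ = $6,479 → take SL $6,479. Book value $28,319.
Year 5: DB = ⌊$28,319 × 125%/8⌋ = $4,424; SL = ⌊$25,919/4⌋ = $6,479 → take SL $6,479. Book value $21,840.
Year 6: DB = ⌊$21,840 × 125%/8⌋ = $3,412; SL = ⌊$19,440/3⌋ = $6,480 → take SL $6,480. Book value $15,360.
Year 7: DB = ⌊$15,360 × 125%/8⌋ = $2,400; SL = ⌊$12,960/2⌋ = $6,480 → take SL $6,480. Book value $8,880.
Accumulated through year 7 = $57,979 − $8,880 = $49,099.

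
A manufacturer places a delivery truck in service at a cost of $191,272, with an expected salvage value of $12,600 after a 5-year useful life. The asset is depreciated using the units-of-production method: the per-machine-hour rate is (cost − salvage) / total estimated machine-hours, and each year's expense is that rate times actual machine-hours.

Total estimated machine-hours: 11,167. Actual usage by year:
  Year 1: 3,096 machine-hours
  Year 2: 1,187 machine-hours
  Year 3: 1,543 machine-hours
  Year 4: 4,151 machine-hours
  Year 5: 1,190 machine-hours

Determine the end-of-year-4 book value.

$31,640

Depreciable base = $191,272 − $12,600 = $178,672.
Rate = $178,672 / 11,167 machine-hours = $16 per machine-hour.
Year 1: 3,096 × $16 = $49,536. Book value $141,736.
Year 2: 1,187 × $16 = $18,992. Book value $122,744.
Year 3: 1,543 × $16 = $24,688. Book value $98,056.
Year 4: 4,151 × $16 = $66,416. Book value $31,640.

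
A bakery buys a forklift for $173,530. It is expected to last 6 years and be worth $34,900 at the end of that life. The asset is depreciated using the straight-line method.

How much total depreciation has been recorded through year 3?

Depreciable base = $173,530 − $34,900 = $138,630.
Annual expense = $138,630 / 6 = $23,105.
End of year 1: book value $150,425.
End of year 2: book value $127,320.
End of year 3: book value $104,215.
Accumulated through year 3 = $173,530 − $104,215 = $69,315.

$69,315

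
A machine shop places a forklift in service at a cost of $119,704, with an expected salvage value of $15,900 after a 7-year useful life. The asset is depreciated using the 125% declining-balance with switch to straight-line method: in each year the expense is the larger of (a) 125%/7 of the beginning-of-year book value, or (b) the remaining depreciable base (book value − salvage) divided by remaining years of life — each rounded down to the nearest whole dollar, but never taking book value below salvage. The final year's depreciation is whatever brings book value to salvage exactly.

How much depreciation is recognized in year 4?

$12,612

Depreciable base = $119,704 − $15,900 = $103,804.
Year 1: DB = ⌊$119,704 × 125%/7⌋ = $21,375; SL = ⌊$103,804/7⌋ = $14,829 → take DB $21,375. Book value $98,329.
Year 2: DB = ⌊$98,329 × 125%/7⌋ = $17,558; SL = ⌊$82,429/6⌋ = $13,738 → take DB $17,558. Book value $80,771.
Year 3: DB = ⌊$80,771 × 125%/7⌋ = $14,423; SL = ⌊$64,871/5⌋ = $12,974 → take DB $14,423. Book value $66,348.
Year 4: DB = ⌊$66,348 × 125%/7⌋ = $11,847; SL = ⌊$50,448/4⌋ = $12,612 → take SL $12,612. Book value $53,736.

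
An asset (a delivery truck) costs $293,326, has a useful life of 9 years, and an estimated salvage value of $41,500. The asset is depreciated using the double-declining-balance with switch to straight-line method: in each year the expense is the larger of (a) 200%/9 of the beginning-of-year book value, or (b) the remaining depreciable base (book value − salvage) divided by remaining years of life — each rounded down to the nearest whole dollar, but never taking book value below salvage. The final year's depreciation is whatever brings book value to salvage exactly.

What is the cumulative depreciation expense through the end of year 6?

$228,389

Depreciable base = $293,326 − $41,500 = $251,826.
Year 1: DB = ⌊$293,326 × 200%/9⌋ = $65,183; SL = ⌊$251,826/9⌋ = $27,980 → take DB $65,183. Book value $228,143.
Year 2: DB = ⌊$228,143 × 200%/9⌋ = $50,698; SL = ⌊$186,643/8⌋ = $23,330 → take DB $50,698. Book value $177,445.
Year 3: DB = ⌊$177,445 × 200%/9⌋ = $39,432; SL = ⌊$135,945/7⌋ = $19,420 → take DB $39,432. Book value $138,013.
Year 4: DB = ⌊$138,013 × 200%/9⌋ = $30,669; SL = ⌊$96,513/6⌋ = $16,085 → take DB $30,669. Book value $107,344.
Year 5: DB = ⌊$107,344 × 200%/9⌋ = $23,854; SL = ⌊$65,844/5⌋ = $13,168 → take DB $23,854. Book value $83,490.
Year 6: DB = ⌊$83,490 × 200%/9⌋ = $18,553; SL = ⌊$41,990/4⌋ = $10,497 → take DB $18,553. Book value $64,937.
Accumulated through year 6 = $293,326 − $64,937 = $228,389.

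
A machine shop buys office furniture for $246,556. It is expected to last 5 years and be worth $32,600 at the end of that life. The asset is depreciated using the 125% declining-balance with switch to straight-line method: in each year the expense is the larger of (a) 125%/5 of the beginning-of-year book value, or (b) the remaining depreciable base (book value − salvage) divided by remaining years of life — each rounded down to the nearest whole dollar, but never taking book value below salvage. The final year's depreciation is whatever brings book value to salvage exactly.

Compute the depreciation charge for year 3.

Depreciable base = $246,556 − $32,600 = $213,956.
Year 1: DB = ⌊$246,556 × 125%/5⌋ = $61,639; SL = ⌊$213,956/5⌋ = $42,791 → take DB $61,639. Book value $184,917.
Year 2: DB = ⌊$184,917 × 125%/5⌋ = $46,229; SL = ⌊$152,317/4⌋ = $38,079 → take DB $46,229. Book value $138,688.
Year 3: DB = ⌊$138,688 × 125%/5⌋ = $34,672; SL = ⌊$106,088/3⌋ = $35,362 → take SL $35,362. Book value $103,326.

$35,362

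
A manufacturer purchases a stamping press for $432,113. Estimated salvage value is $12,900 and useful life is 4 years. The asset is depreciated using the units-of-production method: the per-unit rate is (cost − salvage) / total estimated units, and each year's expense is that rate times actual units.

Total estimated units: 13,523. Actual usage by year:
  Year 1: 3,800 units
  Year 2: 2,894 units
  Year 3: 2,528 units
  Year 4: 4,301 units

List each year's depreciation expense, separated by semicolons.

Depreciable base = $432,113 − $12,900 = $419,213.
Rate = $419,213 / 13,523 units = $31 per unit.
Year 1: 3,800 × $31 = $117,800. Book value $314,313.
Year 2: 2,894 × $31 = $89,714. Book value $224,599.
Year 3: 2,528 × $31 = $78,368. Book value $146,231.
Year 4: 4,301 × $31 = $133,331. Book value $12,900.

$117,800; $89,714; $78,368; $133,331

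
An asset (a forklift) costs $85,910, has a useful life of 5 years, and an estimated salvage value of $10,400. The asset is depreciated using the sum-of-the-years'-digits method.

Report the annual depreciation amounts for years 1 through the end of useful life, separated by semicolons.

Depreciable base = $85,910 − $10,400 = $75,510.
Sum of the years' digits = 5+4+3+2+1 = 15.
Year 1: $75,510 × 5/15 = $25,170. Book value $60,740.
Year 2: $75,510 × 4/15 = $20,136. Book value $40,604.
Year 3: $75,510 × 3/15 = $15,102. Book value $25,502.
Year 4: $75,510 × 2/15 = $10,068. Book value $15,434.
Year 5: $75,510 × 1/15 = $5,034. Book value $10,400.

$25,170; $20,136; $15,102; $10,068; $5,034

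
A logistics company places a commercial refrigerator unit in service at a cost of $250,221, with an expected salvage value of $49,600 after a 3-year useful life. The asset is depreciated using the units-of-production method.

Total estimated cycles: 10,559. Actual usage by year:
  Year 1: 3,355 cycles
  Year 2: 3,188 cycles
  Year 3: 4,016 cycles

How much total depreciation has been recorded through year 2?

Depreciable base = $250,221 − $49,600 = $200,621.
Rate = $200,621 / 10,559 cycles = $19 per cycle.
Year 1: 3,355 × $19 = $63,745. Book value $186,476.
Year 2: 3,188 × $19 = $60,572. Book value $125,904.
Accumulated through year 2 = $250,221 − $125,904 = $124,317.

$124,317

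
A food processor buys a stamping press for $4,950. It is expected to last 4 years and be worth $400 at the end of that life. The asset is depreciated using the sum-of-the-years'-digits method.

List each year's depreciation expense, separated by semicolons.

Depreciable base = $4,950 − $400 = $4,550.
Sum of the years' digits = 4+3+2+1 = 10.
Year 1: $4,550 × 4/10 = $1,820. Book value $3,130.
Year 2: $4,550 × 3/10 = $1,365. Book value $1,765.
Year 3: $4,550 × 2/10 = $910. Book value $855.
Year 4: $4,550 × 1/10 = $455. Book value $400.

$1,820; $1,365; $910; $455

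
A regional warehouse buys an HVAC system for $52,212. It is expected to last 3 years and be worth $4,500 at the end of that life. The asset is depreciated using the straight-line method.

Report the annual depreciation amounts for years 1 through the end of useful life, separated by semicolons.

$15,904; $15,904; $15,904

Depreciable base = $52,212 − $4,500 = $47,712.
Annual expense = $47,712 / 3 = $15,904.
End of year 1: book value $36,308.
End of year 2: book value $20,404.
End of year 3: book value $4,500.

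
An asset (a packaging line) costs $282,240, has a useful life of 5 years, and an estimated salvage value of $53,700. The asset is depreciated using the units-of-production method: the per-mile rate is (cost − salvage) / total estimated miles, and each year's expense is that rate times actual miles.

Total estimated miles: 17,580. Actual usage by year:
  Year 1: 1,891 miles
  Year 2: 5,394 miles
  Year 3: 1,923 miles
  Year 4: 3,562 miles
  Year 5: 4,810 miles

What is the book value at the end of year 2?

$187,535

Depreciable base = $282,240 − $53,700 = $228,540.
Rate = $228,540 / 17,580 miles = $13 per mile.
Year 1: 1,891 × $13 = $24,583. Book value $257,657.
Year 2: 5,394 × $13 = $70,122. Book value $187,535.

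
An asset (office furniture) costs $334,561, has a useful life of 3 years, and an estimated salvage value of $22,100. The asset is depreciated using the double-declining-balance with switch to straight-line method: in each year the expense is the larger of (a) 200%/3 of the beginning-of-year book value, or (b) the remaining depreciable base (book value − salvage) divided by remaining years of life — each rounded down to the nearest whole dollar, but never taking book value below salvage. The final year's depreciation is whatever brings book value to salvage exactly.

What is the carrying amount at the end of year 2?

Depreciable base = $334,561 − $22,100 = $312,461.
Year 1: DB = ⌊$334,561 × 200%/3⌋ = $223,040; SL = ⌊$312,461/3⌋ = $104,153 → take DB $223,040. Book value $111,521.
Year 2: DB = ⌊$111,521 × 200%/3⌋ = $74,347; SL = ⌊$89,421/2⌋ = $44,710 → take DB $74,347. Book value $37,174.

$37,174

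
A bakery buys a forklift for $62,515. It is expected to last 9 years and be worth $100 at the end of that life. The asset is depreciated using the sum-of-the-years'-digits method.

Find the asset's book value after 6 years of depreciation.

$8,422

Depreciable base = $62,515 − $100 = $62,415.
Sum of the years' digits = 9+8+7+6+5+4+3+2+1 = 45.
Year 1: $62,415 × 9/45 = $12,483. Book value $50,032.
Year 2: $62,415 × 8/45 = $11,096. Book value $38,936.
Year 3: $62,415 × 7/45 = $9,709. Book value $29,227.
Year 4: $62,415 × 6/45 = $8,322. Book value $20,905.
Year 5: $62,415 × 5/45 = $6,935. Book value $13,970.
Year 6: $62,415 × 4/45 = $5,548. Book value $8,422.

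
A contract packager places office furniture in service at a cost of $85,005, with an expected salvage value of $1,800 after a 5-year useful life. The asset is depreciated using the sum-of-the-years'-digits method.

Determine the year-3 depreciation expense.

Depreciable base = $85,005 − $1,800 = $83,205.
Sum of the years' digits = 5+4+3+2+1 = 15.
Year 1: $83,205 × 5/15 = $27,735. Book value $57,270.
Year 2: $83,205 × 4/15 = $22,188. Book value $35,082.
Year 3: $83,205 × 3/15 = $16,641. Book value $18,441.

$16,641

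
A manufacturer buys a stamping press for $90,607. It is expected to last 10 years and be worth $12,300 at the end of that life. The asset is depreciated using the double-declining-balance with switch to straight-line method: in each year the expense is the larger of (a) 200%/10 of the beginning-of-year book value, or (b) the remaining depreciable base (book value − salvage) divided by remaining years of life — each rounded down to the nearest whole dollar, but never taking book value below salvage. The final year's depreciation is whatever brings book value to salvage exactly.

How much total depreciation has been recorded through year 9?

$78,307

Depreciable base = $90,607 − $12,300 = $78,307.
Year 1: DB = ⌊$90,607 × 200%/10⌋ = $18,121; SL = ⌊$78,307/10⌋ = $7,830 → take DB $18,121. Book value $72,486.
Year 2: DB = ⌊$72,486 × 200%/10⌋ = $14,497; SL = ⌊$60,186/9⌋ = $6,687 → take DB $14,497. Book value $57,989.
Year 3: DB = ⌊$57,989 × 200%/10⌋ = $11,597; SL = ⌊$45,689/8⌋ = $5,711 → take DB $11,597. Book value $46,392.
Year 4: DB = ⌊$46,392 × 200%/10⌋ = $9,278; SL = ⌊$34,092/7⌋ = $4,870 → take DB $9,278. Book value $37,114.
Year 5: DB = ⌊$37,114 × 200%/10⌋ = $7,422; SL = ⌊$24,814/6⌋ = $4,135 → take DB $7,422. Book value $29,692.
Year 6: DB = ⌊$29,692 × 200%/10⌋ = $5,938; SL = ⌊$17,392/5⌋ = $3,478 → take DB $5,938. Book value $23,754.
Year 7: DB = ⌊$23,754 × 200%/10⌋ = $4,750; SL = ⌊$11,454/4⌋ = $2,863 → take DB $4,750. Book value $19,004.
Year 8: DB = ⌊$19,004 × 200%/10⌋ = $3,800; SL = ⌊$6,704/3⌋ = $2,234 → take DB $3,800. Book value $15,204.
Year 9: DB = ⌊$15,204 × 200%/10⌋ = $3,040; SL = ⌊$2,904/2⌋ = $1,452 → take DB $3,040, capped at $2,904. Book value $12,300.
Accumulated through year 9 = $90,607 − $12,300 = $78,307.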